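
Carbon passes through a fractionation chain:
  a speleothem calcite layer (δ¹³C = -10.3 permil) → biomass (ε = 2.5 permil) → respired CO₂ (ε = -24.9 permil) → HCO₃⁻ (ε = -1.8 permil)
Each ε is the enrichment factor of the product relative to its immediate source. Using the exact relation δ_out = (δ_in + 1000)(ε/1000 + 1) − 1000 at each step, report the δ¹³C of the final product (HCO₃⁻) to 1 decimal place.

-34.3 permil

step 1: δ = (-10.30 + 1000)·(2.5/1000 + 1) − 1000 = -7.83 permil
step 2: δ = (-7.83 + 1000)·(-24.9/1000 + 1) − 1000 = -32.53 permil
step 3: δ = (-32.53 + 1000)·(-1.8/1000 + 1) − 1000 = -34.27 permil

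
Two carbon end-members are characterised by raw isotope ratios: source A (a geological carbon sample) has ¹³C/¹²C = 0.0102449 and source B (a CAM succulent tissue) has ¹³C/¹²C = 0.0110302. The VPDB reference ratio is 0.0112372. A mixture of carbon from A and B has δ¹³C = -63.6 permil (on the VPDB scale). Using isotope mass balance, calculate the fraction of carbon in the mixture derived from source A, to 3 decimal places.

δ_A = (0.0102449/0.0112372 − 1)×1000 = (0.911695 − 1)×1000 = -88.305 permil
δ_B = (0.0110302/0.0112372 − 1)×1000 = (0.981579 − 1)×1000 = -18.421 permil
f_A = (δ_mix − δ_B)/(δ_A − δ_B) = (-63.6 − (-18.421))/(-88.305 − (-18.421))
f_A = -45.179 / -69.884 = 0.6465

0.646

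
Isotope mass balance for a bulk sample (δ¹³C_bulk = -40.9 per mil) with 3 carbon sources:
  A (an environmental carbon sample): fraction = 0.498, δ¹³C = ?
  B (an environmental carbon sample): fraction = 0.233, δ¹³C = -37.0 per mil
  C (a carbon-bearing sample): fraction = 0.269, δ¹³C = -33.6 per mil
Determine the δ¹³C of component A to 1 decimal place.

Isotope mass balance: δ_bulk = Σ fᵢ·δᵢ.
-40.9 = 0.498×δ_A + 0.233×(-37.0) + 0.269×(-33.6)
0.498·δ_A = -40.9 − (-17.659) = -23.241
δ_A = -23.241 / 0.498 = -46.67 per mil

-46.7 per mil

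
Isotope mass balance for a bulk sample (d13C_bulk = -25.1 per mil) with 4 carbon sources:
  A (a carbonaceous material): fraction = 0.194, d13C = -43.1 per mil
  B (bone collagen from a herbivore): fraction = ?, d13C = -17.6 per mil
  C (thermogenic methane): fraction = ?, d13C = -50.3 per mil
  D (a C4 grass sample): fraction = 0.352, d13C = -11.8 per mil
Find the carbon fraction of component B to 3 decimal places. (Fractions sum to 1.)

Let f_B and f_C be the unknown fractions; fractions sum to 1 so f_B + f_C = 0.454.
Mass balance: Σ fᵢ·δᵢ = δ_bulk ⇒ f_B·(-17.6) + f_C·(-50.3) = -25.1 − (-12.515) = -12.585
Substitute f_C = 0.454 − f_B:
f_B·(-17.6 − -50.3) = -12.585 − 0.454×(-50.3) = 10.251
f_B = 10.251 / 32.7 = 0.3135

0.313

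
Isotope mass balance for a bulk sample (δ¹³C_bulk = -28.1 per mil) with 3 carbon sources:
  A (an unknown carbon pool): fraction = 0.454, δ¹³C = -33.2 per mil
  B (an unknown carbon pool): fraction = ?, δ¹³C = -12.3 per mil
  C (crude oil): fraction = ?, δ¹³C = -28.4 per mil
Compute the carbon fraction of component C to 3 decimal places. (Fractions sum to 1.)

Let f_C and f_B be the unknown fractions; fractions sum to 1 so f_C + f_B = 0.546.
Mass balance: Σ fᵢ·δᵢ = δ_bulk ⇒ f_C·(-28.4) + f_B·(-12.3) = -28.1 − (-15.073) = -13.027
Substitute f_B = 0.546 − f_C:
f_C·(-28.4 − -12.3) = -13.027 − 0.546×(-12.3) = -6.311
f_C = -6.311 / -16.1 = 0.3920

0.392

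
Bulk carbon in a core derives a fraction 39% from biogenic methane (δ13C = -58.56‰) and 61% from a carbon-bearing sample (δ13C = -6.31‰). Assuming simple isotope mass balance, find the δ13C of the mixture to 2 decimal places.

δ_mix = f_A·δ_A + f_B·δ_B
δ_mix = 0.39 × (-58.56) + 0.61 × (-6.31)
δ_mix = -22.838 + -3.849 = -26.688‰

-26.69‰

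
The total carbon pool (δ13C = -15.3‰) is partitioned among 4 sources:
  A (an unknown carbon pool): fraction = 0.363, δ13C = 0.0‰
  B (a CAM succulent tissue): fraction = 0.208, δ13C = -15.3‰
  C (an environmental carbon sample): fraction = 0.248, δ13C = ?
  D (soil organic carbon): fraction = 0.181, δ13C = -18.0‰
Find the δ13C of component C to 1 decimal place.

-35.7‰

Isotope mass balance: δ_bulk = Σ fᵢ·δᵢ.
-15.3 = 0.363×(0.0) + 0.208×(-15.3) + 0.248×δ_C + 0.181×(-18.0)
0.248·δ_C = -15.3 − (-6.440) = -8.860
δ_C = -8.860 / 0.248 = -35.72‰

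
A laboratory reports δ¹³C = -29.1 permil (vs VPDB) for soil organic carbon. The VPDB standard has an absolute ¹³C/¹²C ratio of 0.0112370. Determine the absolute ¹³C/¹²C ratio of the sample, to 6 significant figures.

R_sample = R_standard × (δ¹³C/1000 + 1)
R_sample = 0.0112370 × (-29.1/1000 + 1) = 0.0112370 × 0.970900
R_sample = 0.0109100

0.0109100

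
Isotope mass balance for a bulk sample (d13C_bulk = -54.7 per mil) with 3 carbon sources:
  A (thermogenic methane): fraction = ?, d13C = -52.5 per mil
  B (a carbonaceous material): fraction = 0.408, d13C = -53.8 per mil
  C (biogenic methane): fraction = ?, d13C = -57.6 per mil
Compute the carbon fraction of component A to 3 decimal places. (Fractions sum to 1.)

0.265

Let f_A and f_C be the unknown fractions; fractions sum to 1 so f_A + f_C = 0.592.
Mass balance: Σ fᵢ·δᵢ = δ_bulk ⇒ f_A·(-52.5) + f_C·(-57.6) = -54.7 − (-21.950) = -32.750
Substitute f_C = 0.592 − f_A:
f_A·(-52.5 − -57.6) = -32.750 − 0.592×(-57.6) = 1.350
f_A = 1.350 / 5.1 = 0.2646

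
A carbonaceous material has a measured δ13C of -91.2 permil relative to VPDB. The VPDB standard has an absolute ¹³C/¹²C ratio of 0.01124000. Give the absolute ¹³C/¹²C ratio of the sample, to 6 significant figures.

R_sample = R_standard × (δ13C/1000 + 1)
R_sample = 0.01124000 × (-91.2/1000 + 1) = 0.01124000 × 0.908800
R_sample = 0.0102149

0.0102149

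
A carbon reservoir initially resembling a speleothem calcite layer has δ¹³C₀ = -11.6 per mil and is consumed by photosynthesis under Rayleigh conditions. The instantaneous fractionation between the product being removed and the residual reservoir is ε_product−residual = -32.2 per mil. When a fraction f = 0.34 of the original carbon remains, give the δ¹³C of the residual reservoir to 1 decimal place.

Rayleigh residual: δ_res = (δ₀ + 1000)·f^(α−1) − 1000
α = ε/1000 + 1 = 0.96780, so α − 1 = -0.03220
f^(α−1) = 0.34^(-0.03220) = 1.035348
δ_res = (-11.6 + 1000) × 1.035348 − 1000 = 1023.338 − 1000 = 23.34 per mil

23.3 per mil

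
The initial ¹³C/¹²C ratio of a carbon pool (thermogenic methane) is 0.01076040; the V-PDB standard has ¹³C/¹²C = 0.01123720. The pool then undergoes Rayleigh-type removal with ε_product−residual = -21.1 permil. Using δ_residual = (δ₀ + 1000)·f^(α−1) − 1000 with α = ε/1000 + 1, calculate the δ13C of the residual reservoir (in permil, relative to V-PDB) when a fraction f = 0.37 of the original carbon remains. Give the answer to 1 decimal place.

-22.1 permil

δ₀ = (0.01076040/0.01123720 − 1)×1000 = (0.957570 − 1)×1000 = -42.430 permil
α − 1 = ε/1000 = -0.0211
f^(α−1) = 0.37^(-0.0211) = 1.021200
δ_res = (-42.430 + 1000) × 1.021200 − 1000 = 977.870 − 1000 = -22.13 permil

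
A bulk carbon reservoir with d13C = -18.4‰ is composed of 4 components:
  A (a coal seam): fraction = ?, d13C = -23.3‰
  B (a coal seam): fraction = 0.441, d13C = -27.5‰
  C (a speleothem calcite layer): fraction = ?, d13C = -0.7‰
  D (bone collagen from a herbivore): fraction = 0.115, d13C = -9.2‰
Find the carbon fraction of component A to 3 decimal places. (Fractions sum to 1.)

0.217

Let f_A and f_C be the unknown fractions; fractions sum to 1 so f_A + f_C = 0.444.
Mass balance: Σ fᵢ·δᵢ = δ_bulk ⇒ f_A·(-23.3) + f_C·(-0.7) = -18.4 − (-13.185) = -5.214
Substitute f_C = 0.444 − f_A:
f_A·(-23.3 − -0.7) = -5.214 − 0.444×(-0.7) = -4.904
f_A = -4.904 / -22.6 = 0.2170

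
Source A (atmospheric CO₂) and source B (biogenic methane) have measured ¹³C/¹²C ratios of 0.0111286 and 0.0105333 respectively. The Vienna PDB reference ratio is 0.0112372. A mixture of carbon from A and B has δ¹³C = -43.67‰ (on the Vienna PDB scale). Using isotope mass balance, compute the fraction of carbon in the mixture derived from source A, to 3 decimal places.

δ_A = (0.0111286/0.0112372 − 1)×1000 = (0.990336 − 1)×1000 = -9.664‰
δ_B = (0.0105333/0.0112372 − 1)×1000 = (0.937360 − 1)×1000 = -62.640‰
f_A = (δ_mix − δ_B)/(δ_A − δ_B) = (-43.67 − (-62.640))/(-9.664 − (-62.640))
f_A = 18.970 / 52.976 = 0.3581

0.358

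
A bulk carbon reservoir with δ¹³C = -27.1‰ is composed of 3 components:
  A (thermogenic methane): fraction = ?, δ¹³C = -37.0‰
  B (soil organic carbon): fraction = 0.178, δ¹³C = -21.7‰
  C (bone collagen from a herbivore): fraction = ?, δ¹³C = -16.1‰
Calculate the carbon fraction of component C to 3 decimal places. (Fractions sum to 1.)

0.343

Let f_C and f_A be the unknown fractions; fractions sum to 1 so f_C + f_A = 0.822.
Mass balance: Σ fᵢ·δᵢ = δ_bulk ⇒ f_C·(-16.1) + f_A·(-37.0) = -27.1 − (-3.863) = -23.237
Substitute f_A = 0.822 − f_C:
f_C·(-16.1 − -37.0) = -23.237 − 0.822×(-37.0) = 7.177
f_C = 7.177 / 20.9 = 0.3434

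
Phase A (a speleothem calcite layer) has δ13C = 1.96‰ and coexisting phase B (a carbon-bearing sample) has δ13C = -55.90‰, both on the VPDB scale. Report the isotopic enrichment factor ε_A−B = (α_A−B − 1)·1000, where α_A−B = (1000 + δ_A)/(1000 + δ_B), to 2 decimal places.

61.29‰

α_A−B = (1000 + 1.96) / (1000 + -55.90) = 1001.96 / 944.10 = 1.061286
ε_A−B = (1.061286 − 1) × 1000 = 61.286‰
(The approximation ε ≈ δ_A − δ_B would give 57.86‰.)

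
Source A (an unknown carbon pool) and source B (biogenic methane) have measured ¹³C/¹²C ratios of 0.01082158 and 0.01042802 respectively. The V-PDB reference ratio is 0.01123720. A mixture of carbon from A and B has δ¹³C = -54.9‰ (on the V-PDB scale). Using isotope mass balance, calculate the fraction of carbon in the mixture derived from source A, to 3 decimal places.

0.489

δ_A = (0.01082158/0.01123720 − 1)×1000 = (0.963014 − 1)×1000 = -36.986‰
δ_B = (0.01042802/0.01123720 − 1)×1000 = (0.927991 − 1)×1000 = -72.009‰
f_A = (δ_mix − δ_B)/(δ_A − δ_B) = (-54.9 − (-72.009))/(-36.986 − (-72.009))
f_A = 17.109 / 35.023 = 0.4885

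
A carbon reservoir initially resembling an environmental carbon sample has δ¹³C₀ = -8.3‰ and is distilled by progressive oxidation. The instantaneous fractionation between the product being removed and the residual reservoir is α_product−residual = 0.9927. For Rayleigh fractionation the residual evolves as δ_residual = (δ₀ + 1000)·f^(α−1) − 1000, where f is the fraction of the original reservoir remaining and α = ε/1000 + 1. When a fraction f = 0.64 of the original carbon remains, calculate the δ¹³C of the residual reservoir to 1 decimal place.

-5.1‰

Rayleigh residual: δ_res = (δ₀ + 1000)·f^(α−1) − 1000
α − 1 = -0.00730
f^(α−1) = 0.64^(-0.00730) = 1.003263
δ_res = (-8.3 + 1000) × 1.003263 − 1000 = 994.936 − 1000 = -5.06‰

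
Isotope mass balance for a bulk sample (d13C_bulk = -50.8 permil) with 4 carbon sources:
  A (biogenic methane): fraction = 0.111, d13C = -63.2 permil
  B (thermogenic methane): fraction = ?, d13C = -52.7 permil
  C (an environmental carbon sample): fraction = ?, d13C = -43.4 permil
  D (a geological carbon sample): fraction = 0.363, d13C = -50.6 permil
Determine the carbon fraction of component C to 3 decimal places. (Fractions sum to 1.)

0.248

Let f_C and f_B be the unknown fractions; fractions sum to 1 so f_C + f_B = 0.526.
Mass balance: Σ fᵢ·δᵢ = δ_bulk ⇒ f_C·(-43.4) + f_B·(-52.7) = -50.8 − (-25.383) = -25.417
Substitute f_B = 0.526 − f_C:
f_C·(-43.4 − -52.7) = -25.417 − 0.526×(-52.7) = 2.303
f_C = 2.303 / 9.3 = 0.2477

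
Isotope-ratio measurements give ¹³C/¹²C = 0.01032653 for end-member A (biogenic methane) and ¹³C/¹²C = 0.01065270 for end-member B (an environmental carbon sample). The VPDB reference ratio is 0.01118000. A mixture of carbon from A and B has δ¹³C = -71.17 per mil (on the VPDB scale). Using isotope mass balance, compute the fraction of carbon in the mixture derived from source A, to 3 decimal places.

δ_A = (0.01032653/0.01118000 − 1)×1000 = (0.923661 − 1)×1000 = -76.339 per mil
δ_B = (0.01065270/0.01118000 − 1)×1000 = (0.952835 − 1)×1000 = -47.165 per mil
f_A = (δ_mix − δ_B)/(δ_A − δ_B) = (-71.17 − (-47.165))/(-76.339 − (-47.165))
f_A = -24.005 / -29.174 = 0.8228

0.823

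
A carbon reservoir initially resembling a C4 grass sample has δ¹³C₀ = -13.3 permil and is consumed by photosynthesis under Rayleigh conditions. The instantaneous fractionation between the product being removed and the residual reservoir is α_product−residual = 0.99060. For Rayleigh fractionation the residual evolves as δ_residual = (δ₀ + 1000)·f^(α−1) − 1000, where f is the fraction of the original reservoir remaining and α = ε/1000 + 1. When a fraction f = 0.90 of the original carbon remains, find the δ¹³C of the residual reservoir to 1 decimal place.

Rayleigh residual: δ_res = (δ₀ + 1000)·f^(α−1) − 1000
α − 1 = -0.00940
f^(α−1) = 0.90^(-0.00940) = 1.000991
δ_res = (-13.3 + 1000) × 1.000991 − 1000 = 987.678 − 1000 = -12.32 permil

-12.3 permil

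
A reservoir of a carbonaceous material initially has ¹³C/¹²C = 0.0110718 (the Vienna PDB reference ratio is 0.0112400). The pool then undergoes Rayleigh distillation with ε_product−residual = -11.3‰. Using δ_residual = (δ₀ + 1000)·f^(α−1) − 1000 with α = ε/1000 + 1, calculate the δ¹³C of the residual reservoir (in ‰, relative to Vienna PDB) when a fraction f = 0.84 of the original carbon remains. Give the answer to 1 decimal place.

δ₀ = (0.0110718/0.0112400 − 1)×1000 = (0.985036 − 1)×1000 = -14.964‰
α − 1 = ε/1000 = -0.0113
f^(α−1) = 0.84^(-0.0113) = 1.001972
δ_res = (-14.964 + 1000) × 1.001972 − 1000 = 986.978 − 1000 = -13.02‰

-13.0‰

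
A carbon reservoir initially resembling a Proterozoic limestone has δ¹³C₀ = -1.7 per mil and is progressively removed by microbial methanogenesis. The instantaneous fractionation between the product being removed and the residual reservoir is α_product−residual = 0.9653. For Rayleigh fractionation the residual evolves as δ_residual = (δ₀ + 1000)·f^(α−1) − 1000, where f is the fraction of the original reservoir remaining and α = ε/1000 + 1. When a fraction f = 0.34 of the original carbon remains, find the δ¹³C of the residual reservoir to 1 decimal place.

36.4 per mil

Rayleigh residual: δ_res = (δ₀ + 1000)·f^(α−1) − 1000
α − 1 = -0.03470
f^(α−1) = 0.34^(-0.03470) = 1.038144
δ_res = (-1.7 + 1000) × 1.038144 − 1000 = 1036.379 − 1000 = 36.38 per mil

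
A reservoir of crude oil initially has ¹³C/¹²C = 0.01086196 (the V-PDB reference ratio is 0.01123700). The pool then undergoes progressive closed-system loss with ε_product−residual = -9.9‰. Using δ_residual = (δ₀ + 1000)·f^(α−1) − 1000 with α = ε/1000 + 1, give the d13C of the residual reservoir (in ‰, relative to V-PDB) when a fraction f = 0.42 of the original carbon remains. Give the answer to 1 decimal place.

δ₀ = (0.01086196/0.01123700 − 1)×1000 = (0.966625 − 1)×1000 = -33.375‰
α − 1 = ε/1000 = -0.0099
f^(α−1) = 0.42^(-0.0099) = 1.008625
δ_res = (-33.375 + 1000) × 1.008625 − 1000 = 974.962 − 1000 = -25.04‰

-25.0‰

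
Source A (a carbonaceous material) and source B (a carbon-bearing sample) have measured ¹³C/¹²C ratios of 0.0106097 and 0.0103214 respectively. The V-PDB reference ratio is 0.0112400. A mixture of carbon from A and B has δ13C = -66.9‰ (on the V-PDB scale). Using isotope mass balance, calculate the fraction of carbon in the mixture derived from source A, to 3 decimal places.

0.578

δ_A = (0.0106097/0.0112400 − 1)×1000 = (0.943923 − 1)×1000 = -56.077‰
δ_B = (0.0103214/0.0112400 − 1)×1000 = (0.918274 − 1)×1000 = -81.726‰
f_A = (δ_mix − δ_B)/(δ_A − δ_B) = (-66.9 − (-81.726))/(-56.077 − (-81.726))
f_A = 14.826 / 25.649 = 0.5780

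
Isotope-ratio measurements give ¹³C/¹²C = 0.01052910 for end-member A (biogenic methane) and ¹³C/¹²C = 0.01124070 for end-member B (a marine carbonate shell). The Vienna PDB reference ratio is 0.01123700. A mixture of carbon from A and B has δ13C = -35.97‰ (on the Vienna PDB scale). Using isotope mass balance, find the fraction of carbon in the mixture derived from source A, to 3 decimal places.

δ_A = (0.01052910/0.01123700 − 1)×1000 = (0.937003 − 1)×1000 = -62.997‰
δ_B = (0.01124070/0.01123700 − 1)×1000 = (1.000329 − 1)×1000 = 0.329‰
f_A = (δ_mix − δ_B)/(δ_A − δ_B) = (-35.97 − (0.329))/(-62.997 − (0.329))
f_A = -36.299 / -63.327 = 0.5732

0.573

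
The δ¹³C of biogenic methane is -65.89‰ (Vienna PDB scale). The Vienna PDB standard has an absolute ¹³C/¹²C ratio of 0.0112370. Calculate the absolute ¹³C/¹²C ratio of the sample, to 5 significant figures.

0.010497

R_sample = R_standard × (δ¹³C/1000 + 1)
R_sample = 0.0112370 × (-65.89/1000 + 1) = 0.0112370 × 0.934110
R_sample = 0.0104966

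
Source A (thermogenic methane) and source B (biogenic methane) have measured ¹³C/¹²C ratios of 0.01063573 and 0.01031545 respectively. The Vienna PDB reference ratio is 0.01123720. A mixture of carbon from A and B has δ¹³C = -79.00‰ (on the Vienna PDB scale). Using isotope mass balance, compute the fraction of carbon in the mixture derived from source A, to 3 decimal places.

δ_A = (0.01063573/0.01123720 − 1)×1000 = (0.946475 − 1)×1000 = -53.525‰
δ_B = (0.01031545/0.01123720 − 1)×1000 = (0.917973 − 1)×1000 = -82.027‰
f_A = (δ_mix − δ_B)/(δ_A − δ_B) = (-79.00 − (-82.027))/(-53.525 − (-82.027))
f_A = 3.027 / 28.502 = 0.1062

0.106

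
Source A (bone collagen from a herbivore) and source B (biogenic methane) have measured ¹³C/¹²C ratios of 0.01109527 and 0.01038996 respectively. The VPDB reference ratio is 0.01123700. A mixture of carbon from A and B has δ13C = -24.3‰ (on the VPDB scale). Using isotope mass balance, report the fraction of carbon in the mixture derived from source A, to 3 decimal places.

δ_A = (0.01109527/0.01123700 − 1)×1000 = (0.987387 − 1)×1000 = -12.613‰
δ_B = (0.01038996/0.01123700 − 1)×1000 = (0.924620 − 1)×1000 = -75.380‰
f_A = (δ_mix − δ_B)/(δ_A − δ_B) = (-24.3 − (-75.380))/(-12.613 − (-75.380))
f_A = 51.080 / 62.767 = 0.8138

0.814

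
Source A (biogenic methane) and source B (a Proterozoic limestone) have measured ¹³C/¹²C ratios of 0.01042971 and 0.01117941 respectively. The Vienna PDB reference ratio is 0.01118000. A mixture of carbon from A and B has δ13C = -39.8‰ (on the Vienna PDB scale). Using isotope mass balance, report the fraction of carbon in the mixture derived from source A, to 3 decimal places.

0.593

δ_A = (0.01042971/0.01118000 − 1)×1000 = (0.932890 − 1)×1000 = -67.110‰
δ_B = (0.01117941/0.01118000 − 1)×1000 = (0.999947 − 1)×1000 = -0.053‰
f_A = (δ_mix − δ_B)/(δ_A − δ_B) = (-39.8 − (-0.053))/(-67.110 − (-0.053))
f_A = -39.747 / -67.057 = 0.5927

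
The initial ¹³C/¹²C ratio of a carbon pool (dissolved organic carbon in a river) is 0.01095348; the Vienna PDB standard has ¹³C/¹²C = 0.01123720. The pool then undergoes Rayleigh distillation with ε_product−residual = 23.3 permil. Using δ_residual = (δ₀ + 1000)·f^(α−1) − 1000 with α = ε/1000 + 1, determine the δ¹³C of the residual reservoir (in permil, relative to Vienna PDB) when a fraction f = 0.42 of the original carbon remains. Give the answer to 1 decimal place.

δ₀ = (0.01095348/0.01123720 − 1)×1000 = (0.974752 − 1)×1000 = -25.248 permil
α − 1 = ε/1000 = 0.0233
f^(α−1) = 0.42^(0.0233) = 0.979990
δ_res = (-25.248 + 1000) × 0.979990 − 1000 = 955.247 − 1000 = -44.75 permil

-44.8 permil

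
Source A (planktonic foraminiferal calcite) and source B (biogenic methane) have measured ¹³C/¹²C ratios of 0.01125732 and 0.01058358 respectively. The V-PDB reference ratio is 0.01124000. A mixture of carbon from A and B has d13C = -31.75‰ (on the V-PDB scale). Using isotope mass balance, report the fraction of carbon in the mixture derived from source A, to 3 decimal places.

0.445

δ_A = (0.01125732/0.01124000 − 1)×1000 = (1.001541 − 1)×1000 = 1.541‰
δ_B = (0.01058358/0.01124000 − 1)×1000 = (0.941600 − 1)×1000 = -58.400‰
f_A = (δ_mix − δ_B)/(δ_A − δ_B) = (-31.75 − (-58.400))/(1.541 − (-58.400))
f_A = 26.650 / 59.941 = 0.4446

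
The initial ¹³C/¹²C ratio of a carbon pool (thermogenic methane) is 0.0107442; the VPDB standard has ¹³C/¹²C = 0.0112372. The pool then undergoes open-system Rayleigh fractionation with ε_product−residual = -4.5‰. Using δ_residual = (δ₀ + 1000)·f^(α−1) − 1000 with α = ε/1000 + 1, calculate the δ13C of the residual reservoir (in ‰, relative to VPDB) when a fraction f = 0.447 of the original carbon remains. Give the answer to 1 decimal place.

-40.4‰

δ₀ = (0.0107442/0.0112372 − 1)×1000 = (0.956128 − 1)×1000 = -43.872‰
α − 1 = ε/1000 = -0.0045
f^(α−1) = 0.447^(-0.0045) = 1.003630
δ_res = (-43.872 + 1000) × 1.003630 − 1000 = 959.599 − 1000 = -40.40‰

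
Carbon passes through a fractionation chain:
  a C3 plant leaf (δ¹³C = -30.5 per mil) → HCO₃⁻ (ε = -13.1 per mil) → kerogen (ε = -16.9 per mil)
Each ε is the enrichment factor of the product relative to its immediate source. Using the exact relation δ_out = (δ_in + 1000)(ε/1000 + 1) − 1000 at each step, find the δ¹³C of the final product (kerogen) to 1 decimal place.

step 1: δ = (-30.50 + 1000)·(-13.1/1000 + 1) − 1000 = -43.20 per mil
step 2: δ = (-43.20 + 1000)·(-16.9/1000 + 1) − 1000 = -59.37 per mil

-59.4 per mil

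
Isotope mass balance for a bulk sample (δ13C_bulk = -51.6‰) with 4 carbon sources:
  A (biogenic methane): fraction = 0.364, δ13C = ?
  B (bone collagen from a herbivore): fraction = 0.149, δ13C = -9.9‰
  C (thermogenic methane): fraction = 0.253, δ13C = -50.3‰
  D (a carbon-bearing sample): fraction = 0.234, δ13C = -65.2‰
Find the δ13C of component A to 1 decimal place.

-60.8‰

Isotope mass balance: δ_bulk = Σ fᵢ·δᵢ.
-51.6 = 0.364×δ_A + 0.149×(-9.9) + 0.253×(-50.3) + 0.234×(-65.2)
0.364·δ_A = -51.6 − (-29.458) = -22.142
δ_A = -22.142 / 0.364 = -60.83‰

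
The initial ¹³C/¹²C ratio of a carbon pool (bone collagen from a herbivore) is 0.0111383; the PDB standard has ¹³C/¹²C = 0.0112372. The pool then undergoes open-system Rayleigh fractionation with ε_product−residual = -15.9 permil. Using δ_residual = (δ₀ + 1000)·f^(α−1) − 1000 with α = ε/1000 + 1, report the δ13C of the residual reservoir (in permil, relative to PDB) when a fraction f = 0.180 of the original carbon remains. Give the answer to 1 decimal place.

18.6 permil

δ₀ = (0.0111383/0.0112372 − 1)×1000 = (0.991199 − 1)×1000 = -8.801 permil
α − 1 = ε/1000 = -0.0159
f^(α−1) = 0.180^(-0.0159) = 1.027640
δ_res = (-8.801 + 1000) × 1.027640 − 1000 = 1018.596 − 1000 = 18.60 permil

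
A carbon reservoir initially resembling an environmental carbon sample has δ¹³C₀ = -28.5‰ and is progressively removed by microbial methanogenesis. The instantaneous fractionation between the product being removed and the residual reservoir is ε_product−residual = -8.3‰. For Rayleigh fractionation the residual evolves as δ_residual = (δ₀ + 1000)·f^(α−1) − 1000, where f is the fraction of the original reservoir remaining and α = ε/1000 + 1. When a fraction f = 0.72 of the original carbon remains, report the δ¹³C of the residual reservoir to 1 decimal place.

Rayleigh residual: δ_res = (δ₀ + 1000)·f^(α−1) − 1000
α = ε/1000 + 1 = 0.99170, so α − 1 = -0.00830
f^(α−1) = 0.72^(-0.00830) = 1.002730
δ_res = (-28.5 + 1000) × 1.002730 − 1000 = 974.152 − 1000 = -25.85‰

-25.8‰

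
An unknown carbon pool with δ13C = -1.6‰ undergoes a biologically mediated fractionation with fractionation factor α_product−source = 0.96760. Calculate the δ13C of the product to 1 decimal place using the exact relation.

-33.9‰

δ_product = (δ_source + 1000)·α − 1000
δ_product = (-1.6 + 1000) × 0.96760 − 1000
δ_product = 966.052 − 1000 = -33.95‰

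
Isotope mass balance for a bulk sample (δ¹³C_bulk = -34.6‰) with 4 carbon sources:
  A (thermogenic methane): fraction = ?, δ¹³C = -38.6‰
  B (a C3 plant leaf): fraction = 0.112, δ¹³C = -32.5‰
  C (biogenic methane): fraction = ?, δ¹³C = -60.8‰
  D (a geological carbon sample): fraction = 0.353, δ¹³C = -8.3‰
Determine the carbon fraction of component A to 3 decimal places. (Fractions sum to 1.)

0.203

Let f_A and f_C be the unknown fractions; fractions sum to 1 so f_A + f_C = 0.535.
Mass balance: Σ fᵢ·δᵢ = δ_bulk ⇒ f_A·(-38.6) + f_C·(-60.8) = -34.6 − (-6.570) = -28.030
Substitute f_C = 0.535 − f_A:
f_A·(-38.6 − -60.8) = -28.030 − 0.535×(-60.8) = 4.498
f_A = 4.498 / 22.2 = 0.2026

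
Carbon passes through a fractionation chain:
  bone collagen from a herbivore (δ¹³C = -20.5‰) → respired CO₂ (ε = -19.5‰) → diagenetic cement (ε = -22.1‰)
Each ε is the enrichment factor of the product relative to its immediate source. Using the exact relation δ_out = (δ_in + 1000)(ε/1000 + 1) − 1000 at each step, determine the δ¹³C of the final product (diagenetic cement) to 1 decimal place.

step 1: δ = (-20.50 + 1000)·(-19.5/1000 + 1) − 1000 = -39.60‰
step 2: δ = (-39.60 + 1000)·(-22.1/1000 + 1) − 1000 = -60.83‰

-60.8‰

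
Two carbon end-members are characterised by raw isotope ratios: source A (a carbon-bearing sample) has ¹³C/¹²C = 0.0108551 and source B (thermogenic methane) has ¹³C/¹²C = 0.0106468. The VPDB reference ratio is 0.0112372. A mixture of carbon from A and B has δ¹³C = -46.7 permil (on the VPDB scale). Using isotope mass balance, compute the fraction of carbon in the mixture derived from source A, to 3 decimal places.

0.315

δ_A = (0.0108551/0.0112372 − 1)×1000 = (0.965997 − 1)×1000 = -34.003 permil
δ_B = (0.0106468/0.0112372 − 1)×1000 = (0.947460 − 1)×1000 = -52.540 permil
f_A = (δ_mix − δ_B)/(δ_A − δ_B) = (-46.7 − (-52.540))/(-34.003 − (-52.540))
f_A = 5.840 / 18.537 = 0.3150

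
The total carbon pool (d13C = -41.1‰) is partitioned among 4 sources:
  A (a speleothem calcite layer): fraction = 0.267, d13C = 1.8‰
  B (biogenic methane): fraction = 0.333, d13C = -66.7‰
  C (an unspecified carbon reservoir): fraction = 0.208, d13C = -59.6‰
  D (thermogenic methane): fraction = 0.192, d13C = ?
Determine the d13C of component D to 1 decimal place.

-36.3‰

Isotope mass balance: δ_bulk = Σ fᵢ·δᵢ.
-41.1 = 0.267×(1.8) + 0.333×(-66.7) + 0.208×(-59.6) + 0.192×δ_D
0.192·δ_D = -41.1 − (-34.127) = -6.973
δ_D = -6.973 / 0.192 = -36.32‰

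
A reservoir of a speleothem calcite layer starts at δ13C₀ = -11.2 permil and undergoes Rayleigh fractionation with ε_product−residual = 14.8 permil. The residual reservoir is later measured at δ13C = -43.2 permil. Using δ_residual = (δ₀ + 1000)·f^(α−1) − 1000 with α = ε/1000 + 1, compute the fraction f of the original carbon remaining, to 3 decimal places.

0.108

α − 1 = ε/1000 = 0.0148
(δ_res + 1000)/(δ₀ + 1000) = (-43.2 + 1000)/(-11.2 + 1000) = 956.8/988.8 = 0.967638
f = 0.967638^(1/0.0148) = exp(ln(0.967638)/0.0148) = exp(-0.03290/0.0148)
f = exp(-2.2228) = 0.1083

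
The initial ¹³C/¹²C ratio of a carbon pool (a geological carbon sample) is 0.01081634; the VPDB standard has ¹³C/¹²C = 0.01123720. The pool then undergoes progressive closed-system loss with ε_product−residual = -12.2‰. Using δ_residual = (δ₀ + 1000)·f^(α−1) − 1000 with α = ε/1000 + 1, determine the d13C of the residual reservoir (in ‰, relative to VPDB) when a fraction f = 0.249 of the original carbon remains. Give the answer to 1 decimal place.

δ₀ = (0.01081634/0.01123720 − 1)×1000 = (0.962548 − 1)×1000 = -37.452‰
α − 1 = ε/1000 = -0.0122
f^(α−1) = 0.249^(-0.0122) = 1.017106
δ_res = (-37.452 + 1000) × 1.017106 − 1000 = 979.013 − 1000 = -20.99‰

-21.0‰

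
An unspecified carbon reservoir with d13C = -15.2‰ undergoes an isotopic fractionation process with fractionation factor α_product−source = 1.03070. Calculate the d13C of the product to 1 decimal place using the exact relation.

δ_product = (δ_source + 1000)·α − 1000
δ_product = (-15.2 + 1000) × 1.03070 − 1000
δ_product = 1015.033 − 1000 = 15.03‰

15.0‰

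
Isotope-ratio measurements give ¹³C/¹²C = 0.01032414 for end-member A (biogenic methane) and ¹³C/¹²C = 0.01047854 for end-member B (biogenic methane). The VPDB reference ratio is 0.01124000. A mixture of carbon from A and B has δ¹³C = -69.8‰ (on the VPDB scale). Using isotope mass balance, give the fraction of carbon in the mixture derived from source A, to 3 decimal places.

δ_A = (0.01032414/0.01124000 − 1)×1000 = (0.918518 − 1)×1000 = -81.482‰
δ_B = (0.01047854/0.01124000 − 1)×1000 = (0.932254 − 1)×1000 = -67.746‰
f_A = (δ_mix − δ_B)/(δ_A − δ_B) = (-69.8 − (-67.746))/(-81.482 − (-67.746))
f_A = -2.054 / -13.737 = 0.1496

0.150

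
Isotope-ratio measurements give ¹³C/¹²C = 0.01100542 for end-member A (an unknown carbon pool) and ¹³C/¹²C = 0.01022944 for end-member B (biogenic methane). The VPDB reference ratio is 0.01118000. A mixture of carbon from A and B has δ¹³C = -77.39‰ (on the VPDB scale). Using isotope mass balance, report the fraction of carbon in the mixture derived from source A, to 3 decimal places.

0.110

δ_A = (0.01100542/0.01118000 − 1)×1000 = (0.984385 − 1)×1000 = -15.615‰
δ_B = (0.01022944/0.01118000 − 1)×1000 = (0.914977 − 1)×1000 = -85.023‰
f_A = (δ_mix − δ_B)/(δ_A − δ_B) = (-77.39 − (-85.023))/(-15.615 − (-85.023))
f_A = 7.633 / 69.408 = 0.1100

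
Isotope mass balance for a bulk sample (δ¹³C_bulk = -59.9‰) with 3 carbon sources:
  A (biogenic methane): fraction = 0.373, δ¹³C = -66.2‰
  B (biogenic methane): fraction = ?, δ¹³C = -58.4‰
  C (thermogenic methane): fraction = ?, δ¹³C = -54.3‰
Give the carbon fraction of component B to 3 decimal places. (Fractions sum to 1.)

0.283

Let f_B and f_C be the unknown fractions; fractions sum to 1 so f_B + f_C = 0.627.
Mass balance: Σ fᵢ·δᵢ = δ_bulk ⇒ f_B·(-58.4) + f_C·(-54.3) = -59.9 − (-24.693) = -35.207
Substitute f_C = 0.627 − f_B:
f_B·(-58.4 − -54.3) = -35.207 − 0.627×(-54.3) = -1.161
f_B = -1.161 / -4.1 = 0.2832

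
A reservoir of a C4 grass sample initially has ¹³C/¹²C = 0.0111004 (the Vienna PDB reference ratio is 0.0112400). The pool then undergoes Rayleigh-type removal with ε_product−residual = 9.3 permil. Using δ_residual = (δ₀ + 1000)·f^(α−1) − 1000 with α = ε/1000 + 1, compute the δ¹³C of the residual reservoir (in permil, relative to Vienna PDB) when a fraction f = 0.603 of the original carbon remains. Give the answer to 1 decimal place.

δ₀ = (0.0111004/0.0112400 − 1)×1000 = (0.987580 − 1)×1000 = -12.420 permil
α − 1 = ε/1000 = 0.0093
f^(α−1) = 0.603^(0.0093) = 0.995307
δ_res = (-12.420 + 1000) × 0.995307 − 1000 = 982.945 − 1000 = -17.05 permil

-17.1 permil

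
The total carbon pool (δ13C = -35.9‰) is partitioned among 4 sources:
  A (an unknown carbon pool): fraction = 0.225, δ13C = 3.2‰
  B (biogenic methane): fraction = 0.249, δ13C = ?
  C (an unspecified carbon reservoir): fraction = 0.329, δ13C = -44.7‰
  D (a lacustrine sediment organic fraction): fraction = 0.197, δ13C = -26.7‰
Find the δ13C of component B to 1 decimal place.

-66.9‰

Isotope mass balance: δ_bulk = Σ fᵢ·δᵢ.
-35.9 = 0.225×(3.2) + 0.249×δ_B + 0.329×(-44.7) + 0.197×(-26.7)
0.249·δ_B = -35.9 − (-19.246) = -16.654
δ_B = -16.654 / 0.249 = -66.88‰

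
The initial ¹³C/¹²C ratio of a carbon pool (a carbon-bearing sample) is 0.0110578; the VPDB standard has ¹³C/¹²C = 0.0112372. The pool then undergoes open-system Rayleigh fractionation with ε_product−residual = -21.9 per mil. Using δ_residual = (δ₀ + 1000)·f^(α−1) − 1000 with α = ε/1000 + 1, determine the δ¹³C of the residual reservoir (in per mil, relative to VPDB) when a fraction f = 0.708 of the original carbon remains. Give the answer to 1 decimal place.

-8.5 per mil

δ₀ = (0.0110578/0.0112372 − 1)×1000 = (0.984035 − 1)×1000 = -15.965 per mil
α − 1 = ε/1000 = -0.0219
f^(α−1) = 0.708^(-0.0219) = 1.007591
δ_res = (-15.965 + 1000) × 1.007591 − 1000 = 991.505 − 1000 = -8.50 per mil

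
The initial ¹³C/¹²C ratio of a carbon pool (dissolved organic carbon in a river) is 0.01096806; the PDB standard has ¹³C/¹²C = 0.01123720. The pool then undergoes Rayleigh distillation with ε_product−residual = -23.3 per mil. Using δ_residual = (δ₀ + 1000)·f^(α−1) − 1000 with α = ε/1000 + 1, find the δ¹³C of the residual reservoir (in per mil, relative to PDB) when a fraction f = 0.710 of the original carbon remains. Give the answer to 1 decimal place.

-16.1 per mil

δ₀ = (0.01096806/0.01123720 − 1)×1000 = (0.976049 − 1)×1000 = -23.951 per mil
α − 1 = ε/1000 = -0.0233
f^(α−1) = 0.710^(-0.0233) = 1.008012
δ_res = (-23.951 + 1000) × 1.008012 − 1000 = 983.869 − 1000 = -16.13 per mil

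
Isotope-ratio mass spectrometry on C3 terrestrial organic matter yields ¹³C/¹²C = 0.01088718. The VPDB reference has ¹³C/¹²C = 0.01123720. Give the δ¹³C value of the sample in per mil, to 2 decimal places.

-31.15 per mil

δ¹³C = (R_sample / R_standard − 1) × 1000
R_sample / R_standard = 0.01088718 / 0.01123720 = 0.968852
δ¹³C = (0.968852 − 1) × 1000 = -31.148 per mil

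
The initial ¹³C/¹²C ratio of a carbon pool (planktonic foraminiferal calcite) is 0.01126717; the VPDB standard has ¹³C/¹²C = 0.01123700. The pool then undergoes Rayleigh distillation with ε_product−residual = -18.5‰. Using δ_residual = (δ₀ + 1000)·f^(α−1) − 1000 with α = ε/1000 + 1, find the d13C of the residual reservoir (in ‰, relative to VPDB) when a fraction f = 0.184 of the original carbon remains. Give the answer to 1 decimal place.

34.6‰

δ₀ = (0.01126717/0.01123700 − 1)×1000 = (1.002685 − 1)×1000 = 2.685‰
α − 1 = ε/1000 = -0.0185
f^(α−1) = 0.184^(-0.0185) = 1.031813
δ_res = (2.685 + 1000) × 1.031813 − 1000 = 1034.583 − 1000 = 34.58‰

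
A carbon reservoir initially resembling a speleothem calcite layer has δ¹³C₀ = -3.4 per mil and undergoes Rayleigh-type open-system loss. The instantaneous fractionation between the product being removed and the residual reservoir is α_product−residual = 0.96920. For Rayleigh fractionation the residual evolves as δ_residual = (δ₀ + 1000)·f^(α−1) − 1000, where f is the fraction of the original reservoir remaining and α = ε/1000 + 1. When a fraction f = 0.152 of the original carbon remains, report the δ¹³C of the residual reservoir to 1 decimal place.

Rayleigh residual: δ_res = (δ₀ + 1000)·f^(α−1) − 1000
α − 1 = -0.03080
f^(α−1) = 0.152^(-0.03080) = 1.059740
δ_res = (-3.4 + 1000) × 1.059740 − 1000 = 1056.137 − 1000 = 56.14 per mil

56.1 per mil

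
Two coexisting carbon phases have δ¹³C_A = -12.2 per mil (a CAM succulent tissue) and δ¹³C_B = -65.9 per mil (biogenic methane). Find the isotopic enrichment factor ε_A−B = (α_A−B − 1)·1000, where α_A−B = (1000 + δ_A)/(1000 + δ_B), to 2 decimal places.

57.49 per mil

α_A−B = (1000 + -12.2) / (1000 + -65.9) = 987.8 / 934.1 = 1.057488
ε_A−B = (1.057488 − 1) × 1000 = 57.488 per mil
(The approximation ε ≈ δ_A − δ_B would give 53.7 per mil.)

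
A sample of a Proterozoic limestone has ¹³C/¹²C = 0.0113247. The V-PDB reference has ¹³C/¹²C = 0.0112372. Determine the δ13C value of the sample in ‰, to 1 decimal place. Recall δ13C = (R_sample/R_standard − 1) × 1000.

7.8‰

δ13C = (R_sample / R_standard − 1) × 1000
R_sample / R_standard = 0.0113247 / 0.0112372 = 1.007787
δ13C = (1.007787 − 1) × 1000 = 7.79‰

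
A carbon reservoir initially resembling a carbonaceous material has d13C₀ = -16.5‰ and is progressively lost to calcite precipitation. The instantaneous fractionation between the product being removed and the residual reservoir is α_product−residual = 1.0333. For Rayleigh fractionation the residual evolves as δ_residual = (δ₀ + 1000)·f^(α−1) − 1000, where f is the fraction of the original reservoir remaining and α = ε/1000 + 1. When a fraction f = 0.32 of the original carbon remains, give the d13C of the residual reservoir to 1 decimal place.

Rayleigh residual: δ_res = (δ₀ + 1000)·f^(α−1) − 1000
α − 1 = 0.03330
f^(α−1) = 0.32^(0.03330) = 0.962768
δ_res = (-16.5 + 1000) × 0.962768 − 1000 = 946.882 − 1000 = -53.12‰

-53.1‰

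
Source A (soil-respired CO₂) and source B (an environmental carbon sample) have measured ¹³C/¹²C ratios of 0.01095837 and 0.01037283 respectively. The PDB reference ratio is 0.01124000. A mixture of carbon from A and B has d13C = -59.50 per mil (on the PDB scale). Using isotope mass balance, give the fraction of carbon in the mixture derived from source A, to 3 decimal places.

0.339

δ_A = (0.01095837/0.01124000 − 1)×1000 = (0.974944 − 1)×1000 = -25.056 per mil
δ_B = (0.01037283/0.01124000 − 1)×1000 = (0.922850 − 1)×1000 = -77.150 per mil
f_A = (δ_mix − δ_B)/(δ_A − δ_B) = (-59.50 − (-77.150))/(-25.056 − (-77.150))
f_A = 17.650 / 52.094 = 0.3388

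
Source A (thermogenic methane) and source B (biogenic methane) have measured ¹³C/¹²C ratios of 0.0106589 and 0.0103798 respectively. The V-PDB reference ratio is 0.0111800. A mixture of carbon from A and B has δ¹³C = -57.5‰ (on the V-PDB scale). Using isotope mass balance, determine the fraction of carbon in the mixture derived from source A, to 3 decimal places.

δ_A = (0.0106589/0.0111800 − 1)×1000 = (0.953390 − 1)×1000 = -46.610‰
δ_B = (0.0103798/0.0111800 − 1)×1000 = (0.928426 − 1)×1000 = -71.574‰
f_A = (δ_mix − δ_B)/(δ_A − δ_B) = (-57.5 − (-71.574))/(-46.610 − (-71.574))
f_A = 14.074 / 24.964 = 0.5638

0.564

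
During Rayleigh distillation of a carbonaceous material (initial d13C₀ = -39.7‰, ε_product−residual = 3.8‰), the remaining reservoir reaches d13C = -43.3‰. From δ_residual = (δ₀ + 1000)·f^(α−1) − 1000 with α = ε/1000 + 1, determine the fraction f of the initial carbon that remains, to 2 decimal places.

0.37

α − 1 = ε/1000 = 0.0038
(δ_res + 1000)/(δ₀ + 1000) = (-43.3 + 1000)/(-39.7 + 1000) = 956.7/960.3 = 0.996251
f = 0.996251^(1/0.0038) = exp(ln(0.996251)/0.0038) = exp(-0.00376/0.0038)
f = exp(-0.9884) = 0.3722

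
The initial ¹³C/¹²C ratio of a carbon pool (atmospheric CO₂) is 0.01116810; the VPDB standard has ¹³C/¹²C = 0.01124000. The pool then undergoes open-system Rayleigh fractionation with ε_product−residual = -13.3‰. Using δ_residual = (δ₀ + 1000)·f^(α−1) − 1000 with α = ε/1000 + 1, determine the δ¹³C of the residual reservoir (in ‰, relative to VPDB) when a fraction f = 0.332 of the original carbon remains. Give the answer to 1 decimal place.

8.3‰

δ₀ = (0.01116810/0.01124000 − 1)×1000 = (0.993603 − 1)×1000 = -6.397‰
α − 1 = ε/1000 = -0.0133
f^(α−1) = 0.332^(-0.0133) = 1.014773
δ_res = (-6.397 + 1000) × 1.014773 − 1000 = 1008.282 − 1000 = 8.28‰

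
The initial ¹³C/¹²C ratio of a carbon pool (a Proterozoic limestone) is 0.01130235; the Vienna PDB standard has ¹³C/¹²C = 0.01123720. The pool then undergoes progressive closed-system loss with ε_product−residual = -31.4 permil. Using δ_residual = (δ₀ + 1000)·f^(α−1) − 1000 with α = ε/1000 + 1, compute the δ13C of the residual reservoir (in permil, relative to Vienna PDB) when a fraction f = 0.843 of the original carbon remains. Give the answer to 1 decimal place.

11.2 permil

δ₀ = (0.01130235/0.01123720 − 1)×1000 = (1.005798 − 1)×1000 = 5.798 permil
α − 1 = ε/1000 = -0.0314
f^(α−1) = 0.843^(-0.0314) = 1.005377
δ_res = (5.798 + 1000) × 1.005377 − 1000 = 1011.206 − 1000 = 11.21 permil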